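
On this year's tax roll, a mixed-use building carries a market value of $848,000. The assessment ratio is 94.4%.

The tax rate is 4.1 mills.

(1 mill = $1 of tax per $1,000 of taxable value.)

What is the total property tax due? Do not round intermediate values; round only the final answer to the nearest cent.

$3,282.10

Assessed value = $848,000 × 0.944 = $800,512
Tax = $800,512 × 0.0041 = $3,282.0992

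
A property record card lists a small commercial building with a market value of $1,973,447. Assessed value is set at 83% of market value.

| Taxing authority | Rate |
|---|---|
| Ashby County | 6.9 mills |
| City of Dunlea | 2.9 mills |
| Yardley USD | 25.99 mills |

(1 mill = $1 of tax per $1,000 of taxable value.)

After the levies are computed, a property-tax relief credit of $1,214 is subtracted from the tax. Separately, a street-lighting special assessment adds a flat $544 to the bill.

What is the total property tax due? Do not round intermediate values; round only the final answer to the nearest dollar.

Assessed value = $1,973,447 × 0.83 = $1,637,961.01
Ashby County: $1,637,961.01 × 0.0069 = $11,301.930969
City of Dunlea: $1,637,961.01 × 0.0029 = $4,750.086929
Yardley USD: $1,637,961.01 × 0.02599 = $42,570.6066499
Levies subtotal = $58,622.6245479
After credit = $58,622.6245479 − $1,214 = $57,408.6245479
Total = $57,408.6245479 + $544 = $57,952.6245479

$57,953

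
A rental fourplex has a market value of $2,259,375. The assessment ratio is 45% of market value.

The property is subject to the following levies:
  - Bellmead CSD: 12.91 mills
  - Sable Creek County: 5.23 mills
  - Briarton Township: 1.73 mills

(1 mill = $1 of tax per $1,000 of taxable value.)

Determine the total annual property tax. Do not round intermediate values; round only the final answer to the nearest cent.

Assessed value = $2,259,375 × 0.45 = $1,016,718.75
Bellmead CSD: $1,016,718.75 × 0.01291 = $13,125.8390625
Sable Creek County: $1,016,718.75 × 0.00523 = $5,317.4390625
Briarton Township: $1,016,718.75 × 0.00173 = $1,758.9234375
Total = $13,125.8390625 + $5,317.4390625 + $1,758.9234375 = $20,202.2015625

$20,202.20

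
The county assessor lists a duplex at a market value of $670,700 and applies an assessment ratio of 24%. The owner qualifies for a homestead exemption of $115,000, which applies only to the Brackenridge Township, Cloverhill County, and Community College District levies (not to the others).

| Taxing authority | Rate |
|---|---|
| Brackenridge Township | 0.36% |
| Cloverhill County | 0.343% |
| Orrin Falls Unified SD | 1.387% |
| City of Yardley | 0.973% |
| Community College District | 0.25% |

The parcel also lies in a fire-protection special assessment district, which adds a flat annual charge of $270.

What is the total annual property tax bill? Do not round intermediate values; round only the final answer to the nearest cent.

$4,506.92

Assessed value = $670,700 × 0.24 = $160,968
Brackenridge Township: ($160,968 − $115,000) × 0.0036 = $45,968 × 0.0036 = $165.4848
Cloverhill County: ($160,968 − $115,000) × 0.00343 = $45,968 × 0.00343 = $157.67024
Orrin Falls Unified SD: $160,968 × 0.01387 = $2,232.62616
City of Yardley: $160,968 × 0.00973 = $1,566.21864
Community College District: ($160,968 − $115,000) × 0.0025 = $45,968 × 0.0025 = $114.92
Levies subtotal = $4,236.91984
Total = $4,236.91984 + $270 = $4,506.91984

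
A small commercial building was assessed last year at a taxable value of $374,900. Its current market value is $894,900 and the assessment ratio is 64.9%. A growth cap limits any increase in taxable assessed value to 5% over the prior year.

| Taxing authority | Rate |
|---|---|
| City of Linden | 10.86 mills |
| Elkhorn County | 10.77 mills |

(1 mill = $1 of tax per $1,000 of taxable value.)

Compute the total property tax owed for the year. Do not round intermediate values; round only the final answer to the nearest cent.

Uncapped assessed value = $894,900 × 0.649 = $580,790.1
Cap limit = $374,900 × 1.05 = $393,645
Taxable assessed value = min($580,790.1, $393,645) = $393,645 (cap binds)
City of Linden: $393,645 × 0.01086 = $4,274.9847
Elkhorn County: $393,645 × 0.01077 = $4,239.55665
Total = $8,514.54135

$8,514.54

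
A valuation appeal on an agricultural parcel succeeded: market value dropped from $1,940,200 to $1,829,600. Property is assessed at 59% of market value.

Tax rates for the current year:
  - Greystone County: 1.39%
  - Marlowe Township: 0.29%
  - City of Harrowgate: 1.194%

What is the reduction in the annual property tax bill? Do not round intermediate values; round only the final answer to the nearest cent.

$1,875.40

Old assessed value = $1,940,200 × 0.59 = $1,144,718
New assessed value = $1,829,600 × 0.59 = $1,079,464
Combined rate = 0.0139 + 0.0029 + 0.01194 = 0.02874
Old tax = $1,144,718 × 0.02874 = $32,899.19532
New tax = $1,079,464 × 0.02874 = $31,023.79536
Reduction = $32,899.19532 − $31,023.79536 = $1,875.39996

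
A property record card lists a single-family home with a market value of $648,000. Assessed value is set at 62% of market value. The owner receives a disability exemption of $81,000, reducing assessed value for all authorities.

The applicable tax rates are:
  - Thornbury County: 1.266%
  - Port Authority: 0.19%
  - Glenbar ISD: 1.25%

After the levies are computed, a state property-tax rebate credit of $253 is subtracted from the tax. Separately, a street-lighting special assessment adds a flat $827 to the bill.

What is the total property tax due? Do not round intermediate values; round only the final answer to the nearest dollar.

Assessed value = $648,000 × 0.62 = $401,760
Taxable value = $401,760 − $81,000 = $320,760
Thornbury County: $320,760 × 0.01266 = $4,060.8216
Port Authority: $320,760 × 0.0019 = $609.444
Glenbar ISD: $320,760 × 0.0125 = $4,009.5
Levies subtotal = $8,679.7656
After credit = $8,679.7656 − $253 = $8,426.7656
Total = $8,426.7656 + $827 = $9,253.7656

$9,254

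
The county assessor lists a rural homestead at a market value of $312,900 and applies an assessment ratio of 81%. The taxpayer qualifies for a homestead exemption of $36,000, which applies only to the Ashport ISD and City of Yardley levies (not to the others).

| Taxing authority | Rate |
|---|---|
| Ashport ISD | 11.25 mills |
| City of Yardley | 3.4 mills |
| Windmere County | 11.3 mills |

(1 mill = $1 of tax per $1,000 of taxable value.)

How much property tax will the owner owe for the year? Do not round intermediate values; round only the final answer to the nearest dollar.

$6,050

Assessed value = $312,900 × 0.81 = $253,449
Ashport ISD: ($253,449 − $36,000) × 0.01125 = $217,449 × 0.01125 = $2,446.30125
City of Yardley: ($253,449 − $36,000) × 0.0034 = $217,449 × 0.0034 = $739.3266
Windmere County: $253,449 × 0.0113 = $2,863.9737
Total = $6,049.60155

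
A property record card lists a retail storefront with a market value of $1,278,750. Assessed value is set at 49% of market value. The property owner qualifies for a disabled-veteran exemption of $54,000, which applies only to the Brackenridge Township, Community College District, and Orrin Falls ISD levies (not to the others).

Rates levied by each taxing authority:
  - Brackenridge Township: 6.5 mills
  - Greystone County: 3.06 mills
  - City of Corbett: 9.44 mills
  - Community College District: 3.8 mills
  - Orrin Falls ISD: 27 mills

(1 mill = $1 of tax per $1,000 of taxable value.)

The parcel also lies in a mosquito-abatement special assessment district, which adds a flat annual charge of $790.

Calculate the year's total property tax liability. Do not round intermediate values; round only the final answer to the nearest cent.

$29,979.86

Assessed value = $1,278,750 × 0.49 = $626,587.5
Brackenridge Township: ($626,587.5 − $54,000) × 0.0065 = $572,587.5 × 0.0065 = $3,721.81875
Greystone County: $626,587.5 × 0.00306 = $1,917.35775
City of Corbett: $626,587.5 × 0.00944 = $5,914.986
Community College District: ($626,587.5 − $54,000) × 0.0038 = $572,587.5 × 0.0038 = $2,175.8325
Orrin Falls ISD: ($626,587.5 − $54,000) × 0.027 = $572,587.5 × 0.027 = $15,459.8625
Levies subtotal = $29,189.8575
Total = $29,189.8575 + $790 = $29,979.8575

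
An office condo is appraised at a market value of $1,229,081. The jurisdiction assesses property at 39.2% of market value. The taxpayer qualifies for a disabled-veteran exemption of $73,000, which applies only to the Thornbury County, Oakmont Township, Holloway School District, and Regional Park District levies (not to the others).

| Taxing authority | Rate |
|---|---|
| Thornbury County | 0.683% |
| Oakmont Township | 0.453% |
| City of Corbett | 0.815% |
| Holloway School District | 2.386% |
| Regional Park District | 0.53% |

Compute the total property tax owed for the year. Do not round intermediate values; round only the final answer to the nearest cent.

$20,491.23

Assessed value = $1,229,081 × 0.392 = $481,799.752
Thornbury County: ($481,799.752 − $73,000) × 0.00683 = $408,799.752 × 0.00683 = $2,792.10230616
Oakmont Township: ($481,799.752 − $73,000) × 0.00453 = $408,799.752 × 0.00453 = $1,851.86287656
City of Corbett: $481,799.752 × 0.00815 = $3,926.6679788
Holloway School District: ($481,799.752 − $73,000) × 0.02386 = $408,799.752 × 0.02386 = $9,753.96208272
Regional Park District: ($481,799.752 − $73,000) × 0.0053 = $408,799.752 × 0.0053 = $2,166.6386856
Total = $20,491.23392984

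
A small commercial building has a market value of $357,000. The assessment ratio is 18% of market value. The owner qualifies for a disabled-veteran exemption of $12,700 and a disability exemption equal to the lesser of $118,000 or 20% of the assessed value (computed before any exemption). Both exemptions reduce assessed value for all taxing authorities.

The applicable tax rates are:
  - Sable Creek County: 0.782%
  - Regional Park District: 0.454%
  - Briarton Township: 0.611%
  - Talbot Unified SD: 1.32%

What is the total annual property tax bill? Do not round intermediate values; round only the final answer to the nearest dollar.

Assessed value = $357,000 × 0.18 = $64,260
Disability exemption = min($118,000, 20% × $64,260) = min($118,000, $12,852) = $12,852 (percentage binds)
Taxable value = $64,260 − $12,700 − $12,852 = $38,708
Sable Creek County: $38,708 × 0.00782 = $302.69656
Regional Park District: $38,708 × 0.00454 = $175.73432
Briarton Township: $38,708 × 0.00611 = $236.50588
Talbot Unified SD: $38,708 × 0.0132 = $510.9456
Total = $1,225.88236

$1,226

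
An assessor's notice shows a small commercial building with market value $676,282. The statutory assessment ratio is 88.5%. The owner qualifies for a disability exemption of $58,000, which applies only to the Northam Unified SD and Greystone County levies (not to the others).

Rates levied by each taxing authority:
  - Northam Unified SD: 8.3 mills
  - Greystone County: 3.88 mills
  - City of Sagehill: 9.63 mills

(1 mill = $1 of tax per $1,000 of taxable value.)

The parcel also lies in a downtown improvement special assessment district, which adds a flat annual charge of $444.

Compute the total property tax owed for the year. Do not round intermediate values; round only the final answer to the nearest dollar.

$12,791

Assessed value = $676,282 × 0.885 = $598,509.57
Northam Unified SD: ($598,509.57 − $58,000) × 0.0083 = $540,509.57 × 0.0083 = $4,486.229431
Greystone County: ($598,509.57 − $58,000) × 0.00388 = $540,509.57 × 0.00388 = $2,097.1771316
City of Sagehill: $598,509.57 × 0.00963 = $5,763.6471591
Levies subtotal = $12,347.0537217
Total = $12,347.0537217 + $444 = $12,791.0537217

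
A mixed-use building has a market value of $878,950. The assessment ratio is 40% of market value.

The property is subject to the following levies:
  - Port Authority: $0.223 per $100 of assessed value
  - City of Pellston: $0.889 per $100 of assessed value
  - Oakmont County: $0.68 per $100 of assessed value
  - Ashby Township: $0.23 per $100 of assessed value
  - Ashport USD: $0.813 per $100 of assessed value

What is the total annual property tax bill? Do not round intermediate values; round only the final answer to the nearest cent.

$9,967.29

Assessed value = $878,950 × 0.4 = $351,580
Port Authority: $351,580 × 0.00223 = $784.0234
City of Pellston: $351,580 × 0.00889 = $3,125.5462
Oakmont County: $351,580 × 0.0068 = $2,390.744
Ashby Township: $351,580 × 0.0023 = $808.634
Ashport USD: $351,580 × 0.00813 = $2,858.3454
Total = $784.0234 + $3,125.5462 + $2,390.744 + $808.634 + $2,858.3454 = $9,967.293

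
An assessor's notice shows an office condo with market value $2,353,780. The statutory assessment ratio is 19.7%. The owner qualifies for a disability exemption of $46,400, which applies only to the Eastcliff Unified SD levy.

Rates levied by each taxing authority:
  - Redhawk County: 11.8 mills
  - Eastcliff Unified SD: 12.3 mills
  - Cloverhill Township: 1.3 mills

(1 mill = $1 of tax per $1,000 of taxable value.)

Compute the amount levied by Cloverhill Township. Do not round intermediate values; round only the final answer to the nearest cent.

Assessed value = $2,353,780 × 0.197 = $463,694.66
Cloverhill Township taxable value = $463,694.66 (exemption does not apply)
Cloverhill Township levy = $463,694.66 × 0.0013 = $602.803058

$602.80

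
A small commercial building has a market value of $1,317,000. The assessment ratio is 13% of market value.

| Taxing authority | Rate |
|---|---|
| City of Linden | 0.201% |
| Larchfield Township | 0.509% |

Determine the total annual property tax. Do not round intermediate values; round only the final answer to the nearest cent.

$1,215.59

Assessed value = $1,317,000 × 0.13 = $171,210
City of Linden: $171,210 × 0.00201 = $344.1321
Larchfield Township: $171,210 × 0.00509 = $871.4589
Total = $344.1321 + $871.4589 = $1,215.591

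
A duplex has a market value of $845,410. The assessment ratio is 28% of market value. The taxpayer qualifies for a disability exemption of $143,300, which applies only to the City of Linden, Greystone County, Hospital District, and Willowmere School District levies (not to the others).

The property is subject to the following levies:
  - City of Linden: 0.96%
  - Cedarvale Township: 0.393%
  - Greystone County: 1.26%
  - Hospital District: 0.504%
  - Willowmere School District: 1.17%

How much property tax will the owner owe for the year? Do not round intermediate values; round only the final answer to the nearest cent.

Assessed value = $845,410 × 0.28 = $236,714.8
City of Linden: ($236,714.8 − $143,300) × 0.0096 = $93,414.8 × 0.0096 = $896.78208
Cedarvale Township: $236,714.8 × 0.00393 = $930.289164
Greystone County: ($236,714.8 − $143,300) × 0.0126 = $93,414.8 × 0.0126 = $1,177.02648
Hospital District: ($236,714.8 − $143,300) × 0.00504 = $93,414.8 × 0.00504 = $470.810592
Willowmere School District: ($236,714.8 − $143,300) × 0.0117 = $93,414.8 × 0.0117 = $1,092.95316
Total = $4,567.861476

$4,567.86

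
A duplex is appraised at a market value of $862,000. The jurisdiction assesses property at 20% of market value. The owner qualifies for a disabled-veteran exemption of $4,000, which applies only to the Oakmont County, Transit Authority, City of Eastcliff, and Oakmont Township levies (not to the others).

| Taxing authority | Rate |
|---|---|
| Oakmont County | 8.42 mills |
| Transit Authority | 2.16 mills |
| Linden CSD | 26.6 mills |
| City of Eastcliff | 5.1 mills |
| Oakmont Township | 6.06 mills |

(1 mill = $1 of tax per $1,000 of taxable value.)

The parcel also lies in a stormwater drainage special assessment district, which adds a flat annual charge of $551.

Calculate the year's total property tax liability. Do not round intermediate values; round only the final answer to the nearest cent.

$8,797.86

Assessed value = $862,000 × 0.2 = $172,400
Oakmont County: ($172,400 − $4,000) × 0.00842 = $168,400 × 0.00842 = $1,417.928
Transit Authority: ($172,400 − $4,000) × 0.00216 = $168,400 × 0.00216 = $363.744
Linden CSD: $172,400 × 0.0266 = $4,585.84
City of Eastcliff: ($172,400 − $4,000) × 0.0051 = $168,400 × 0.0051 = $858.84
Oakmont Township: ($172,400 − $4,000) × 0.00606 = $168,400 × 0.00606 = $1,020.504
Levies subtotal = $8,246.856
Total = $8,246.856 + $551 = $8,797.856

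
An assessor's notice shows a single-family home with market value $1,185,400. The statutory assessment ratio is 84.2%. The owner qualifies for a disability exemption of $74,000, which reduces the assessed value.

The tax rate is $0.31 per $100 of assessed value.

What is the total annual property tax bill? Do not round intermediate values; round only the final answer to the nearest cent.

Assessed value = $1,185,400 × 0.842 = $998,106.8
Taxable value = $998,106.8 − $74,000 = $924,106.8
Tax = $924,106.8 × 0.0031 = $2,864.73108

$2,864.73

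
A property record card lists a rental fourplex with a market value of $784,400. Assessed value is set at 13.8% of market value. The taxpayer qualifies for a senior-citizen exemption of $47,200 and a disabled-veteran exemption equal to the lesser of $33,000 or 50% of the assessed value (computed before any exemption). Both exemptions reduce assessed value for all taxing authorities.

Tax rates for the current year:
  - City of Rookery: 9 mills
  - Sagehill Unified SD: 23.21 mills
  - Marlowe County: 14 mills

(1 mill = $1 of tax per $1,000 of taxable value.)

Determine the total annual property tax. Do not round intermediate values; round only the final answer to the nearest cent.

$1,296.06

Assessed value = $784,400 × 0.138 = $108,247.2
Disabled-veteran exemption = min($33,000, 50% × $108,247.2) = min($33,000, $54,123.6) = $33,000 (dollar cap binds)
Taxable value = $108,247.2 − $47,200 − $33,000 = $28,047.2
City of Rookery: $28,047.2 × 0.009 = $252.4248
Sagehill Unified SD: $28,047.2 × 0.02321 = $650.975512
Marlowe County: $28,047.2 × 0.014 = $392.6608
Total = $1,296.061112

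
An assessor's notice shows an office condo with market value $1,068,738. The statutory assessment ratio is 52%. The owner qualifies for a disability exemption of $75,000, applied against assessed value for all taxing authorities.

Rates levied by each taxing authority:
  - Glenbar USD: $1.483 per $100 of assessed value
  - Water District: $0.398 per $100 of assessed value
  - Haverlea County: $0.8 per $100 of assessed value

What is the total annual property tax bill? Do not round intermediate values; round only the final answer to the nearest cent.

Assessed value = $1,068,738 × 0.52 = $555,743.76
Taxable value = $555,743.76 − $75,000 = $480,743.76
Glenbar USD: $480,743.76 × 0.01483 = $7,129.4299608
Water District: $480,743.76 × 0.00398 = $1,913.3601648
Haverlea County: $480,743.76 × 0.008 = $3,845.95008
Total = $7,129.4299608 + $1,913.3601648 + $3,845.95008 = $12,888.7402056

$12,888.74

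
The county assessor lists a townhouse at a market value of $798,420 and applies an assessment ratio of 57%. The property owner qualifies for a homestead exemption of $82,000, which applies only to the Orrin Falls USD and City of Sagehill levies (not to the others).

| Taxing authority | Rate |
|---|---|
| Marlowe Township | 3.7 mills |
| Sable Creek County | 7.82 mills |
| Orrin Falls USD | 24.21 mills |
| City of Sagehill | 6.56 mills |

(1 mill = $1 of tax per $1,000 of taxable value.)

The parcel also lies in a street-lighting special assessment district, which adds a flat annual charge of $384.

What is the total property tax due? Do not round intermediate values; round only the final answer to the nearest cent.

$17,107.01

Assessed value = $798,420 × 0.57 = $455,099.4
Marlowe Township: $455,099.4 × 0.0037 = $1,683.86778
Sable Creek County: $455,099.4 × 0.00782 = $3,558.877308
Orrin Falls USD: ($455,099.4 − $82,000) × 0.02421 = $373,099.4 × 0.02421 = $9,032.736474
City of Sagehill: ($455,099.4 − $82,000) × 0.00656 = $373,099.4 × 0.00656 = $2,447.532064
Levies subtotal = $16,723.013626
Total = $16,723.013626 + $384 = $17,107.013626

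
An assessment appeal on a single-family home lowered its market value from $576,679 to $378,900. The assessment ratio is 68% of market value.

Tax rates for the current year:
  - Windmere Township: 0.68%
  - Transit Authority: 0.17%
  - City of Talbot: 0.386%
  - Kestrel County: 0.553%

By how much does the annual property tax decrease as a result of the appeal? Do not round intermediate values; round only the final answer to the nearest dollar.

Old assessed value = $576,679 × 0.68 = $392,141.72
New assessed value = $378,900 × 0.68 = $257,652
Combined rate = 0.0068 + 0.0017 + 0.00386 + 0.00553 = 0.01789
Old tax = $392,141.72 × 0.01789 = $7,015.4153708
New tax = $257,652 × 0.01789 = $4,609.39428
Reduction = $7,015.4153708 − $4,609.39428 = $2,406.0210908

$2,406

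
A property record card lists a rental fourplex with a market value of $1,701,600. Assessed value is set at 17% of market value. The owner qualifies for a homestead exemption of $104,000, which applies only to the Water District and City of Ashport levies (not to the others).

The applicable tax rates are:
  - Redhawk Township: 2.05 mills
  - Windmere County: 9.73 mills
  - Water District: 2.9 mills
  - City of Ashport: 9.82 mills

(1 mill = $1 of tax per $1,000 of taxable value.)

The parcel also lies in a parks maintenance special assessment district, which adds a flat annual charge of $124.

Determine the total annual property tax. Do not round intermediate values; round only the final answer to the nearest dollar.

Assessed value = $1,701,600 × 0.17 = $289,272
Redhawk Township: $289,272 × 0.00205 = $593.0076
Windmere County: $289,272 × 0.00973 = $2,814.61656
Water District: ($289,272 − $104,000) × 0.0029 = $185,272 × 0.0029 = $537.2888
City of Ashport: ($289,272 − $104,000) × 0.00982 = $185,272 × 0.00982 = $1,819.37104
Levies subtotal = $5,764.284
Total = $5,764.284 + $124 = $5,888.284

$5,888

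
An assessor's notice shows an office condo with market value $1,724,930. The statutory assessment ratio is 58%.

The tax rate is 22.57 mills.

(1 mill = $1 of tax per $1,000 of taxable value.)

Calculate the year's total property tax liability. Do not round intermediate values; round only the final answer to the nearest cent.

Assessed value = $1,724,930 × 0.58 = $1,000,459.4
Tax = $1,000,459.4 × 0.02257 = $22,580.368658

$22,580.37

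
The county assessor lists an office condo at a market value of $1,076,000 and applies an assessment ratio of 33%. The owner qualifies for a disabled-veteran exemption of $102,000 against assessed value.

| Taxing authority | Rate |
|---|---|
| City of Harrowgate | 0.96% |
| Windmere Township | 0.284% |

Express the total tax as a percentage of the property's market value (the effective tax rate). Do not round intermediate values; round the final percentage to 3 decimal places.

Assessed value = $1,076,000 × 0.33 = $355,080
Taxable value = $355,080 − $102,000 = $253,080
City of Harrowgate: $253,080 × 0.0096 = $2,429.568
Windmere Township: $253,080 × 0.00284 = $718.7472
Total tax = $3,148.3152
Effective rate = $3,148.3152 ÷ $1,076,000 = 0.293% of market value

0.293%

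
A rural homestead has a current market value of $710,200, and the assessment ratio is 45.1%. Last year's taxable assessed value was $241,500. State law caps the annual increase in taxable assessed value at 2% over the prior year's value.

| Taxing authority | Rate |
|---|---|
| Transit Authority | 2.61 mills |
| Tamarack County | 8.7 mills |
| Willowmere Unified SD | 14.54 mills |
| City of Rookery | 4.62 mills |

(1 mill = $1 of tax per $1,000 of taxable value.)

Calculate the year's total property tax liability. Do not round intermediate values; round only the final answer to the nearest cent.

Uncapped assessed value = $710,200 × 0.451 = $320,300.2
Cap limit = $241,500 × 1.02 = $246,330
Taxable assessed value = min($320,300.2, $246,330) = $246,330 (cap binds)
Transit Authority: $246,330 × 0.00261 = $642.9213
Tamarack County: $246,330 × 0.0087 = $2,143.071
Willowmere Unified SD: $246,330 × 0.01454 = $3,581.6382
City of Rookery: $246,330 × 0.00462 = $1,138.0446
Total = $7,505.6751

$7,505.68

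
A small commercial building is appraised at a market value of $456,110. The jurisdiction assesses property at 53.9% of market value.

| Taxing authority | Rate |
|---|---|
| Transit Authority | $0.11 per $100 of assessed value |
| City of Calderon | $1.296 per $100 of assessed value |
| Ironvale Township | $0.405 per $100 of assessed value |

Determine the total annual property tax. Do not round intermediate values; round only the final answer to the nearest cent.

$4,452.22

Assessed value = $456,110 × 0.539 = $245,843.29
Transit Authority: $245,843.29 × 0.0011 = $270.427619
City of Calderon: $245,843.29 × 0.01296 = $3,186.1290384
Ironvale Township: $245,843.29 × 0.00405 = $995.6653245
Total = $270.427619 + $3,186.1290384 + $995.6653245 = $4,452.2219819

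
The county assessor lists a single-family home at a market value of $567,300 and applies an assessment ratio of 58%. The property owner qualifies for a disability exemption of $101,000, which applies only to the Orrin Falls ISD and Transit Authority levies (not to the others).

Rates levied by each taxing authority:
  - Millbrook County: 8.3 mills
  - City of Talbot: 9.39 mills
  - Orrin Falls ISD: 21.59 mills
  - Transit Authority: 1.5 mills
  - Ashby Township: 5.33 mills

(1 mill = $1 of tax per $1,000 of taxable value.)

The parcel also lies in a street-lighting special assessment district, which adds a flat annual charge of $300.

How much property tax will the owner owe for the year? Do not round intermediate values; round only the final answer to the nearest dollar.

Assessed value = $567,300 × 0.58 = $329,034
Millbrook County: $329,034 × 0.0083 = $2,730.9822
City of Talbot: $329,034 × 0.00939 = $3,089.62926
Orrin Falls ISD: ($329,034 − $101,000) × 0.02159 = $228,034 × 0.02159 = $4,923.25406
Transit Authority: ($329,034 − $101,000) × 0.0015 = $228,034 × 0.0015 = $342.051
Ashby Township: $329,034 × 0.00533 = $1,753.75122
Levies subtotal = $12,839.66774
Total = $12,839.66774 + $300 = $13,139.66774

$13,140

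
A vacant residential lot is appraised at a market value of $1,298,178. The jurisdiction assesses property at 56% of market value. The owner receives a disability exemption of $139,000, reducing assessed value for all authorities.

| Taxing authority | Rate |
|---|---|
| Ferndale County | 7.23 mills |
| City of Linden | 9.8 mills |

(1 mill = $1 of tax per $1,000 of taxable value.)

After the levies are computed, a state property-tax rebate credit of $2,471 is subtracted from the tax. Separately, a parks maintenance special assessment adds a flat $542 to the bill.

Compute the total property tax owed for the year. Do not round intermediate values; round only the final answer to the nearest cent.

Assessed value = $1,298,178 × 0.56 = $726,979.68
Taxable value = $726,979.68 − $139,000 = $587,979.68
Ferndale County: $587,979.68 × 0.00723 = $4,251.0930864
City of Linden: $587,979.68 × 0.0098 = $5,762.200864
Levies subtotal = $10,013.2939504
After credit = $10,013.2939504 − $2,471 = $7,542.2939504
Total = $7,542.2939504 + $542 = $8,084.2939504

$8,084.29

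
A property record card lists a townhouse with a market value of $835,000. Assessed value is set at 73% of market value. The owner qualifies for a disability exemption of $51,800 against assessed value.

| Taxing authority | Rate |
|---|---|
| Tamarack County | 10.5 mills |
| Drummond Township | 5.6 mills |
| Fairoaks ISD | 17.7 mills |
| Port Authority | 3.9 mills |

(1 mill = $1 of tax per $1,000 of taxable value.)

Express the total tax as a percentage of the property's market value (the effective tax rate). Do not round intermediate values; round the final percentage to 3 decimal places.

2.518%

Assessed value = $835,000 × 0.73 = $609,550
Taxable value = $609,550 − $51,800 = $557,750
Tamarack County: $557,750 × 0.0105 = $5,856.375
Drummond Township: $557,750 × 0.0056 = $3,123.4
Fairoaks ISD: $557,750 × 0.0177 = $9,872.175
Port Authority: $557,750 × 0.0039 = $2,175.225
Total tax = $21,027.175
Effective rate = $21,027.175 ÷ $835,000 = 2.518% of market value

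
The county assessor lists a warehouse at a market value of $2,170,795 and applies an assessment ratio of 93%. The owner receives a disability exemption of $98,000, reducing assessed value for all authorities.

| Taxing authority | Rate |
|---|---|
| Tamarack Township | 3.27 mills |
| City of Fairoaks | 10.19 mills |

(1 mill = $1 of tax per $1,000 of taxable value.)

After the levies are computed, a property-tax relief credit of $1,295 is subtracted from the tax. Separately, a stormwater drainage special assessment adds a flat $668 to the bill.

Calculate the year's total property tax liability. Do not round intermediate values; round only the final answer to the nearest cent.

Assessed value = $2,170,795 × 0.93 = $2,018,839.35
Taxable value = $2,018,839.35 − $98,000 = $1,920,839.35
Tamarack Township: $1,920,839.35 × 0.00327 = $6,281.1446745
City of Fairoaks: $1,920,839.35 × 0.01019 = $19,573.3529765
Levies subtotal = $25,854.497651
After credit = $25,854.497651 − $1,295 = $24,559.497651
Total = $24,559.497651 + $668 = $25,227.497651

$25,227.50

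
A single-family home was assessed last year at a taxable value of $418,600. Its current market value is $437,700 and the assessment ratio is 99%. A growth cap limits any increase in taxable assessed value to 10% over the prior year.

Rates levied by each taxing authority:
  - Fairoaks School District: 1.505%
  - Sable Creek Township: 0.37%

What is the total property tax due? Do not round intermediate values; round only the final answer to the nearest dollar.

$8,125

Uncapped assessed value = $437,700 × 0.99 = $433,323
Cap limit = $418,600 × 1.1 = $460,460
Taxable assessed value = min($433,323, $460,460) = $433,323 (cap does not bind)
Fairoaks School District: $433,323 × 0.01505 = $6,521.51115
Sable Creek Township: $433,323 × 0.0037 = $1,603.2951
Total = $8,124.80625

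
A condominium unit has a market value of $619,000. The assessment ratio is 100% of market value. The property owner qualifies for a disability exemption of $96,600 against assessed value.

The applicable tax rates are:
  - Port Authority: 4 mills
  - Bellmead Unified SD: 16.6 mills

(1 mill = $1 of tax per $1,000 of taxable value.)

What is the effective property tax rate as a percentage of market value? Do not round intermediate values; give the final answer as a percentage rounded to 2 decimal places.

Assessed value = $619,000 × 1 = $619,000
Taxable value = $619,000 − $96,600 = $522,400
Port Authority: $522,400 × 0.004 = $2,089.6
Bellmead Unified SD: $522,400 × 0.0166 = $8,671.84
Total tax = $10,761.44
Effective rate = $10,761.44 ÷ $619,000 = 1.74% of market value

1.74%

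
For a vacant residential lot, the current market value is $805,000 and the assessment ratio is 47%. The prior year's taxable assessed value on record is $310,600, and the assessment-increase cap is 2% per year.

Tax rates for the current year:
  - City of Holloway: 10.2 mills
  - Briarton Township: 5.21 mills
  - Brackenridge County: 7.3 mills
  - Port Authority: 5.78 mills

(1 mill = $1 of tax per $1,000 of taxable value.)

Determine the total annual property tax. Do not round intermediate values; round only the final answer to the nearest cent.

Uncapped assessed value = $805,000 × 0.47 = $378,350
Cap limit = $310,600 × 1.02 = $316,812
Taxable assessed value = min($378,350, $316,812) = $316,812 (cap binds)
City of Holloway: $316,812 × 0.0102 = $3,231.4824
Briarton Township: $316,812 × 0.00521 = $1,650.59052
Brackenridge County: $316,812 × 0.0073 = $2,312.7276
Port Authority: $316,812 × 0.00578 = $1,831.17336
Total = $9,025.97388

$9,025.97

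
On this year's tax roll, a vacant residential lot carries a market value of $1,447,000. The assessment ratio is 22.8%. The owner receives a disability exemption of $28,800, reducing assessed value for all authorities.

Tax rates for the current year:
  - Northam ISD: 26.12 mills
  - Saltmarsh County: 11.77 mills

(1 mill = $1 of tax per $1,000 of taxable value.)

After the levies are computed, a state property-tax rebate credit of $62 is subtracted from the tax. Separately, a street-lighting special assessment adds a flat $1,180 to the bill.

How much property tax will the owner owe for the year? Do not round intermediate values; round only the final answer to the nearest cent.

$12,527.29

Assessed value = $1,447,000 × 0.228 = $329,916
Taxable value = $329,916 − $28,800 = $301,116
Northam ISD: $301,116 × 0.02612 = $7,865.14992
Saltmarsh County: $301,116 × 0.01177 = $3,544.13532
Levies subtotal = $11,409.28524
After credit = $11,409.28524 − $62 = $11,347.28524
Total = $11,347.28524 + $1,180 = $12,527.28524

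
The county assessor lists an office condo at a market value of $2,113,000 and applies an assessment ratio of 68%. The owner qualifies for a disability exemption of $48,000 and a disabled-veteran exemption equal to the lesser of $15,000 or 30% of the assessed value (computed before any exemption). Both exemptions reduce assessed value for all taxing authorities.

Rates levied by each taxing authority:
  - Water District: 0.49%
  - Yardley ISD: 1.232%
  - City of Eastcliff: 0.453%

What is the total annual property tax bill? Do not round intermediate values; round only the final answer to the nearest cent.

$29,881.02

Assessed value = $2,113,000 × 0.68 = $1,436,840
Disabled-veteran exemption = min($15,000, 30% × $1,436,840) = min($15,000, $431,052) = $15,000 (dollar cap binds)
Taxable value = $1,436,840 − $48,000 − $15,000 = $1,373,840
Water District: $1,373,840 × 0.0049 = $6,731.816
Yardley ISD: $1,373,840 × 0.01232 = $16,925.7088
City of Eastcliff: $1,373,840 × 0.00453 = $6,223.4952
Total = $29,881.02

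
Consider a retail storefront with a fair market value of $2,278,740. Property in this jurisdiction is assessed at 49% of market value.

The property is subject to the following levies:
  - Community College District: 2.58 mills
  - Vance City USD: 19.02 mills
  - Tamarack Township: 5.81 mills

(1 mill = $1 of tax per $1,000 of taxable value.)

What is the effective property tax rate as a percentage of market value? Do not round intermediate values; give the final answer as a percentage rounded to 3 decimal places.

Assessed value = $2,278,740 × 0.49 = $1,116,582.6
Community College District: $1,116,582.6 × 0.00258 = $2,880.783108
Vance City USD: $1,116,582.6 × 0.01902 = $21,237.401052
Tamarack Township: $1,116,582.6 × 0.00581 = $6,487.344906
Total tax = $30,605.529066
Effective rate = $30,605.529066 ÷ $2,278,740 = 1.343% of market value

1.343%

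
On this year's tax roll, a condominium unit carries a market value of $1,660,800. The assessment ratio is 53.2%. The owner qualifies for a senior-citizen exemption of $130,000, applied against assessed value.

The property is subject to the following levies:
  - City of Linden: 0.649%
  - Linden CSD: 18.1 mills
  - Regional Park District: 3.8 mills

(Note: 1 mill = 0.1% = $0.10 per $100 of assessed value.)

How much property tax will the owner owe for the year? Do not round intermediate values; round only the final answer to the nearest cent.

$21,393.16

Assessed value = $1,660,800 × 0.532 = $883,545.6
Taxable value = $883,545.6 − $130,000 = $753,545.6
City of Linden: $753,545.6 × 0.00649 = $4,890.510944
Linden CSD: $753,545.6 × 0.0181 = $13,639.17536
Regional Park District: $753,545.6 × 0.0038 = $2,863.47328
Total = $21,393.159584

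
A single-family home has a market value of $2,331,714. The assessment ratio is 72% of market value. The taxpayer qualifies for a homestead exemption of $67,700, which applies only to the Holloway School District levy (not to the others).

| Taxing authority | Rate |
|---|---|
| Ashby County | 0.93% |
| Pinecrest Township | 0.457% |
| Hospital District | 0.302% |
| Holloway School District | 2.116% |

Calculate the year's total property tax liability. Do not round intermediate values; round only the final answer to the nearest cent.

$62,447.10

Assessed value = $2,331,714 × 0.72 = $1,678,834.08
Ashby County: $1,678,834.08 × 0.0093 = $15,613.156944
Pinecrest Township: $1,678,834.08 × 0.00457 = $7,672.2717456
Hospital District: $1,678,834.08 × 0.00302 = $5,070.0789216
Holloway School District: ($1,678,834.08 − $67,700) × 0.02116 = $1,611,134.08 × 0.02116 = $34,091.5971328
Total = $62,447.104744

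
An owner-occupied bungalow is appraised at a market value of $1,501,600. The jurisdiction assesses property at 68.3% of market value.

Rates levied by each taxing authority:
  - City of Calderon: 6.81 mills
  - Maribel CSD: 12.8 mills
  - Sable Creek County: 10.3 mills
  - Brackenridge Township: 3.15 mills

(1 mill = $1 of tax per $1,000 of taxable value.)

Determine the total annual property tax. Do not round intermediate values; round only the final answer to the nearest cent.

Assessed value = $1,501,600 × 0.683 = $1,025,592.8
City of Calderon: $1,025,592.8 × 0.00681 = $6,984.286968
Maribel CSD: $1,025,592.8 × 0.0128 = $13,127.58784
Sable Creek County: $1,025,592.8 × 0.0103 = $10,563.60584
Brackenridge Township: $1,025,592.8 × 0.00315 = $3,230.61732
Total = $6,984.286968 + $13,127.58784 + $10,563.60584 + $3,230.61732 = $33,906.097968

$33,906.10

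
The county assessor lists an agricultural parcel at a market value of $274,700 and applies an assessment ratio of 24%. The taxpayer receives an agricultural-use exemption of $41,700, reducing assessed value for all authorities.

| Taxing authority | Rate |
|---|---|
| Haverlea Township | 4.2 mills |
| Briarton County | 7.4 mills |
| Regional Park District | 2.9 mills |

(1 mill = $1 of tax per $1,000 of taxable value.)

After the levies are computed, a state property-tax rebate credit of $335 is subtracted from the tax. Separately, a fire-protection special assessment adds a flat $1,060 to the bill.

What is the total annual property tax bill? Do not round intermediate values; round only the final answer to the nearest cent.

$1,076.31

Assessed value = $274,700 × 0.24 = $65,928
Taxable value = $65,928 − $41,700 = $24,228
Haverlea Township: $24,228 × 0.0042 = $101.7576
Briarton County: $24,228 × 0.0074 = $179.2872
Regional Park District: $24,228 × 0.0029 = $70.2612
Levies subtotal = $351.306
After credit = $351.306 − $335 = $16.306
Total = $16.306 + $1,060 = $1,076.306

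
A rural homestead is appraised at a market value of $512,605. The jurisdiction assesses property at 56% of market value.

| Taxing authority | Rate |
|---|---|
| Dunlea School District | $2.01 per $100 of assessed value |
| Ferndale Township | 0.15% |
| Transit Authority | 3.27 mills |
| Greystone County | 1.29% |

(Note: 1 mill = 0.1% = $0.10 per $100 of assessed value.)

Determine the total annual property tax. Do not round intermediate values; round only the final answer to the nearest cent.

$10,842.21

Assessed value = $512,605 × 0.56 = $287,058.8
Dunlea School District: $287,058.8 × 0.0201 = $5,769.88188
Ferndale Township: $287,058.8 × 0.0015 = $430.5882
Transit Authority: $287,058.8 × 0.00327 = $938.682276
Greystone County: $287,058.8 × 0.0129 = $3,703.05852
Total = $10,842.210876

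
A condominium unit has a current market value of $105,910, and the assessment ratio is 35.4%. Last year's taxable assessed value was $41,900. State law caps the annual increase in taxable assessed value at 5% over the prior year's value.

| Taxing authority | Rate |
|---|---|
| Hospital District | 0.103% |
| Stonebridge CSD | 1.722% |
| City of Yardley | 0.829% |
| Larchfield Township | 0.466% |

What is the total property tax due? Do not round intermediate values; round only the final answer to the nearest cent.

Uncapped assessed value = $105,910 × 0.354 = $37,492.14
Cap limit = $41,900 × 1.05 = $43,995
Taxable assessed value = min($37,492.14, $43,995) = $37,492.14 (cap does not bind)
Hospital District: $37,492.14 × 0.00103 = $38.6169042
Stonebridge CSD: $37,492.14 × 0.01722 = $645.6146508
City of Yardley: $37,492.14 × 0.00829 = $310.8098406
Larchfield Township: $37,492.14 × 0.00466 = $174.7133724
Total = $1,169.754768

$1,169.75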